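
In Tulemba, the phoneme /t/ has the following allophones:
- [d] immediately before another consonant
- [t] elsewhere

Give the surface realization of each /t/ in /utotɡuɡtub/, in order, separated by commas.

Occurrence 1 (position 2): no conditioning environment matches → elsewhere allophone [t].
Occurrence 2 (position 4): immediately before another consonant → [d].
Occurrence 3 (position 8): no conditioning environment matches → elsewhere allophone [t].

[t], [d], [t]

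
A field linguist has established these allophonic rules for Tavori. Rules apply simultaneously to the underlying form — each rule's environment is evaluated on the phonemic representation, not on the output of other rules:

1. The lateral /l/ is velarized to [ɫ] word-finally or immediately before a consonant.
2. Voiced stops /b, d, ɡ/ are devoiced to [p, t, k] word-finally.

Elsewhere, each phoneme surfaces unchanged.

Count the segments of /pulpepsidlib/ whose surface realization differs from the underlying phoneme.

Segments that undergo a rule: /l/ → [ɫ] (rule 1); /b/ → [p] (rule 2).
All other segments surface unchanged.

2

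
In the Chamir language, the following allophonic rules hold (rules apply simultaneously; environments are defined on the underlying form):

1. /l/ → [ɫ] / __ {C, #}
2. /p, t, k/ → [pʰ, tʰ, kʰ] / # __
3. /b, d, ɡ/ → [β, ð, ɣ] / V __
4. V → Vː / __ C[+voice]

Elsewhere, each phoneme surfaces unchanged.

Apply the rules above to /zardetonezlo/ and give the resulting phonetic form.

/z/ (word-initial): no rule targets it → [z].
/a/ (between /z/ and /r/) occurs before a voiced consonant → [aː] by rule 4.
/r/ stays [r].
/d/ (between /r/ and /e/): rule 3 targets it, but not immediately after a vowel → unchanged [d].
/e/ (between /d/ and /t/): rule 4 targets it, but not before a voiced consonant → unchanged [e].
/t/ (between /e/ and /o/) is in the target of rule 2 but the environment (word-initially) is not met → [t].
/o/ (between /t/ and /n/) occurs before a voiced consonant → [oː] by rule 4.
/n/ — not in any rule's target class → [n].
/e/ meets the environment for rule 4 (before a voiced consonant) → [eː].
/z/ stays [z].
/l/ (between /z/ and /o/): rule 1 targets it, but not word-finally or immediately before a consonant → unchanged [l].
/o/ (word-final) is in the target of rule 4 but the environment (before a voiced consonant) is not met → [o].

[zaːrdetoːneːzlo]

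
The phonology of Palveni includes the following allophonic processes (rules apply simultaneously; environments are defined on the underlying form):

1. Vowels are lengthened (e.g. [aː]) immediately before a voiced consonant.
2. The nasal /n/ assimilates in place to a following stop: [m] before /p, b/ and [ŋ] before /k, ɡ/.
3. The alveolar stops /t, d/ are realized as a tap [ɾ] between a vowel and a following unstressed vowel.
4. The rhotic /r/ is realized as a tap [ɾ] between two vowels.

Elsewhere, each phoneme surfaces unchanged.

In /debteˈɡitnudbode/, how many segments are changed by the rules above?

Segments that undergo a rule: /e/ → [eː] (rule 1); /e/ → [eː] (rule 1); /u/ → [uː] (rule 1); /o/ → [oː] (rule 1); /d/ → [ɾ] (rule 3).
All other segments surface unchanged.

5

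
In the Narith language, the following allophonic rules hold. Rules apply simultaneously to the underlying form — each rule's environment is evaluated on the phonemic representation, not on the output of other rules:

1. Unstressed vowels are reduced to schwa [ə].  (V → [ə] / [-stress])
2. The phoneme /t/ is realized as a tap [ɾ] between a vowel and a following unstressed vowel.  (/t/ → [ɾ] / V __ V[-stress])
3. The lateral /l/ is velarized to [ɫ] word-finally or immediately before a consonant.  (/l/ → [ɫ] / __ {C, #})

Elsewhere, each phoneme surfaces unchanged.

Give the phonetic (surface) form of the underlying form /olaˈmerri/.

[ələˈmerrə]

/o/ meets the environment for rule 1 (in an unstressed syllable) → [ə].
/l/ — between /o/ and /a/; rule 3 does not apply here → [l].
Rule 1 applies to /a/ (between /l/ and /m/: in an unstressed syllable) → [ə].
/m/ (between /a/ and /e/): no rule targets it → [m].
/e/ (between /m/ and /r/) fails the environment for rule 1, so it stays [e].
/r/ stays [r].
/r/ (between /r/ and /i/) is unaffected → [r].
/i/ meets the environment for rule 1 (in an unstressed syllable) → [ə].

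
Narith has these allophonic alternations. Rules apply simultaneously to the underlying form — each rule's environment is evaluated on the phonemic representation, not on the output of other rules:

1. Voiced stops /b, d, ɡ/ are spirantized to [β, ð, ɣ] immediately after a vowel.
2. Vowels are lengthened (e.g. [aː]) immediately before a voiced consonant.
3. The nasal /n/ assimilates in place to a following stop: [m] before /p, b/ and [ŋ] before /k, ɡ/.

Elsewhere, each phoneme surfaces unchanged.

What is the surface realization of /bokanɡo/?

/b/ (word-initial): rule 1 targets it, but not immediately after a vowel → unchanged [b].
/o/ (between /b/ and /k/) fails the environment for rule 2, so it stays [o].
/k/ (between /o/ and /a/): no rule targets it → [k].
/a/ (between /k/ and /n/) occurs before a voiced consonant → [aː] by rule 2.
/n/ — between /a/ and /ɡ/, before a labial or velar stop — surfaces as [ŋ] (rule 3).
/ɡ/ (between /n/ and /o/) is in the target of rule 1 but the environment (immediately after a vowel) is not met → [ɡ].
/o/ (word-final) fails the environment for rule 2, so it stays [o].

[bokaːŋɡo]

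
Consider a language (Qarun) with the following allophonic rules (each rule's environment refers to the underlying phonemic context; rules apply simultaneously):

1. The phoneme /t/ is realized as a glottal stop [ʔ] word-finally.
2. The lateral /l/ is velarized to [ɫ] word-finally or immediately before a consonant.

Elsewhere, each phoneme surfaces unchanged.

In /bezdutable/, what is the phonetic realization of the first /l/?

[l]

/l/ — between /b/ and /e/; rule 2 does not apply here → [l].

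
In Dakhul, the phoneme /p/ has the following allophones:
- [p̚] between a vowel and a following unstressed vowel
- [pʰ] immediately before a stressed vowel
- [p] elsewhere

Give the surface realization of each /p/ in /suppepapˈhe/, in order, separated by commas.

Occurrence 1 (position 3): no conditioning environment matches → elsewhere allophone [p].
Occurrence 2 (position 4): no conditioning environment matches → elsewhere allophone [p].
Occurrence 3 (position 6): between a vowel and a following unstressed vowel → [p̚].
Occurrence 4 (position 8): no conditioning environment matches → elsewhere allophone [p].

[p], [p], [p̚], [p]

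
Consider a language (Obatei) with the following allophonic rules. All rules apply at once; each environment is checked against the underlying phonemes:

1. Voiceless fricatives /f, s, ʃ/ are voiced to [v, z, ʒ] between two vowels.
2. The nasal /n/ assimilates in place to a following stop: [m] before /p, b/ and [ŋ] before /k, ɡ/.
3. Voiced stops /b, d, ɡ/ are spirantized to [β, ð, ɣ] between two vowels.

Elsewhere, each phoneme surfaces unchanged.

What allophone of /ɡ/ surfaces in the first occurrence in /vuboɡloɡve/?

[ɡ]

/ɡ/ — between /o/ and /l/; rule 3 does not apply here → [ɡ].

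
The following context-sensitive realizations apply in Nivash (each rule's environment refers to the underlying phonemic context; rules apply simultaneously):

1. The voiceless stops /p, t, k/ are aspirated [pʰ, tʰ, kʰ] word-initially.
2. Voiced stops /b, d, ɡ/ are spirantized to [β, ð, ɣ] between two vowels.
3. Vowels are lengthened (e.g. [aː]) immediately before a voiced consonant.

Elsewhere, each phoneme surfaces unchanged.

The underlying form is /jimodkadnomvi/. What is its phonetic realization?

[jiːmoːdkaːdnoːmvi]

/i/ — between /j/ and /m/, before a voiced consonant — surfaces as [iː] (rule 3).
/o/ meets the environment for rule 3 (before a voiced consonant) → [oː].
/d/ — between /o/ and /k/; rule 2 does not apply here → [d].
/k/ (between /d/ and /a/) fails the environment for rule 1, so it stays [k].
/a/ (between /k/ and /d/): before a voiced consonant, so rule 3 applies → [aː].
/d/ — between /a/ and /n/; rule 2 does not apply here → [d].
/o/ (between /n/ and /m/) occurs before a voiced consonant → [oː] by rule 3.
/i/ (word-final): rule 3 targets it, but not before a voiced consonant → unchanged [i].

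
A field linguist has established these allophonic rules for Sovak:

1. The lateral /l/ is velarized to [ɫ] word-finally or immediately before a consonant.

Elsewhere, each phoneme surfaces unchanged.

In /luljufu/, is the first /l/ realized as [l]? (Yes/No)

Yes

/l/ (word-initial): rule 1 targets it, but not word-finally or immediately before a consonant → unchanged [l].
The actual realization is [l], which matches [l].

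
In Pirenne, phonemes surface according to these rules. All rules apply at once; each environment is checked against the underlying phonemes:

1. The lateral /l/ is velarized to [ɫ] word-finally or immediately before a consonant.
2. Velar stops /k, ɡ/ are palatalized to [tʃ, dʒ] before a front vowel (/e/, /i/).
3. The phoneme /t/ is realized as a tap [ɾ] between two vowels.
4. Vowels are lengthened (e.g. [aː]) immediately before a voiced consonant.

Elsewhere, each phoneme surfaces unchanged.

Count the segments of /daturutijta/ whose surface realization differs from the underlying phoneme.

4

Segments that undergo a rule: /t/ → [ɾ] (rule 3); /u/ → [uː] (rule 4); /t/ → [ɾ] (rule 3); /i/ → [iː] (rule 4).
All other segments surface unchanged.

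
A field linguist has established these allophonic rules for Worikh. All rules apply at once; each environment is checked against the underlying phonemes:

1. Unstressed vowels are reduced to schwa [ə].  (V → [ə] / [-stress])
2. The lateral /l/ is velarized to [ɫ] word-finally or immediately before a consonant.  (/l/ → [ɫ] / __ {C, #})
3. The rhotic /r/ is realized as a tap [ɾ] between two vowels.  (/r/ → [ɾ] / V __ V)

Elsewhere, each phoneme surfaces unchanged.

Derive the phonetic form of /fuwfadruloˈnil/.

[fəwfədrələˈniɫ]

/f/ (word-initial): no rule targets it → [f].
/u/ — between /f/ and /w/, in an unstressed syllable — surfaces as [ə] (rule 1).
/w/ (between /u/ and /f/) is unaffected → [w].
/f/ (between /w/ and /a/) is unaffected → [f].
/a/ — between /f/ and /d/, in an unstressed syllable — surfaces as [ə] (rule 1).
/d/ (between /a/ and /r/): no rule targets it → [d].
/r/ (between /d/ and /u/) is in the target of rule 3 but the environment (between two vowels) is not met → [r].
/u/ (between /r/ and /l/) occurs in an unstressed syllable → [ə] by rule 1.
/l/ — between /u/ and /o/; rule 2 does not apply here → [l].
/o/ (between /l/ and /n/): in an unstressed syllable, so rule 1 applies → [ə].
/n/ (between /o/ and /i/) is unaffected → [n].
/i/ — between /n/ and /l/; rule 1 does not apply here → [i].
/l/ meets the environment for rule 2 (word-finally or immediately before a consonant) → [ɫ].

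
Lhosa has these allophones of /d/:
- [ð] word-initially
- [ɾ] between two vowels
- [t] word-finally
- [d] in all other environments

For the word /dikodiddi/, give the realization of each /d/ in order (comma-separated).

[ð], [ɾ], [d], [d]

Occurrence 1 (position 1): word-initially → [ð].
Occurrence 2 (position 5): between two vowels → [ɾ].
Occurrence 3 (position 7): no conditioning environment matches → elsewhere allophone [d].
Occurrence 4 (position 8): no conditioning environment matches → elsewhere allophone [d].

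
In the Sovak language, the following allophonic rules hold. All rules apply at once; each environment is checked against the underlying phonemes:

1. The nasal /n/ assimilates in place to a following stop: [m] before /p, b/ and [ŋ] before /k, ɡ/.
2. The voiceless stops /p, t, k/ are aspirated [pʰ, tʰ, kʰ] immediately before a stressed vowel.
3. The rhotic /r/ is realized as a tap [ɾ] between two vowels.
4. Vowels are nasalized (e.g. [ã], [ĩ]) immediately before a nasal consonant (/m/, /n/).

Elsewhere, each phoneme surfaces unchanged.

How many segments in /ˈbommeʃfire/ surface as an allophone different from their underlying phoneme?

Segments that undergo a rule: /o/ → [õ] (rule 4); /r/ → [ɾ] (rule 3).
All other segments surface unchanged.

2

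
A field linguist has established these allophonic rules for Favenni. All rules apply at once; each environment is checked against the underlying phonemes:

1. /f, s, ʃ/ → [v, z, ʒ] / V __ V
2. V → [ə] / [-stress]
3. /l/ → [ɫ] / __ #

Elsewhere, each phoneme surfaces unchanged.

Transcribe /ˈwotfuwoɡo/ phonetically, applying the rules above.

/o/ (between /w/ and /t/) is in the target of rule 2 but the environment (in an unstressed syllable) is not met → [o].
/f/ (between /t/ and /u/): rule 1 targets it, but not between two vowels → unchanged [f].
Rule 2 applies to /u/ (between /f/ and /w/: in an unstressed syllable) → [ə].
Rule 2 applies to /o/ (between /w/ and /ɡ/: in an unstressed syllable) → [ə].
/o/ (word-final) occurs in an unstressed syllable → [ə] by rule 2.

[ˈwotfəwəɡə]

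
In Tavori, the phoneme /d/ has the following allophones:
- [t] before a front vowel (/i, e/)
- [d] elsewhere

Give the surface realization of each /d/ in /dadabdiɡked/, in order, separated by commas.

[d], [d], [t], [d]

Occurrence 1 (position 1): no conditioning environment matches → elsewhere allophone [d].
Occurrence 2 (position 3): no conditioning environment matches → elsewhere allophone [d].
Occurrence 3 (position 6): before a front vowel (/i, e/) → [t].
Occurrence 4 (position 11): no conditioning environment matches → elsewhere allophone [d].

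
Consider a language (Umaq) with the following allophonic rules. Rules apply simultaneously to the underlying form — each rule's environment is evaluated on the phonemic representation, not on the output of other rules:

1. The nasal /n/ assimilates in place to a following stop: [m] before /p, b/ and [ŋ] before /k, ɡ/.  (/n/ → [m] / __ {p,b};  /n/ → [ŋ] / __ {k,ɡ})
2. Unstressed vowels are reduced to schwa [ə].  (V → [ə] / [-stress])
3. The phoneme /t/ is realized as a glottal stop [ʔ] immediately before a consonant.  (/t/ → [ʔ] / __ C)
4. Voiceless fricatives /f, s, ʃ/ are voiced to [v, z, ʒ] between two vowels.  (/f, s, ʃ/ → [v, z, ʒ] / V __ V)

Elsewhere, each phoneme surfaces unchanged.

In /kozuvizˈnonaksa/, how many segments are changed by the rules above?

5

Segments that undergo a rule: /o/ → [ə] (rule 2); /u/ → [ə] (rule 2); /i/ → [ə] (rule 2); /a/ → [ə] (rule 2); /a/ → [ə] (rule 2).
All other segments surface unchanged.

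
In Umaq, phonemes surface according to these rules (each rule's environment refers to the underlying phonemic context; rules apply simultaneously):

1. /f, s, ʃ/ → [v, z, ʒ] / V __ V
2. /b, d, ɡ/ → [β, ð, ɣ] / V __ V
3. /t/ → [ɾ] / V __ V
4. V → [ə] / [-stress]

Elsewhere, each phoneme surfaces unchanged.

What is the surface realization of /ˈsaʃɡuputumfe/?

[ˈsaʃɡəpəɾəmfə]

/s/ (word-initial) is in the target of rule 1 but the environment (between two vowels) is not met → [s].
/a/ (between /s/ and /ʃ/) fails the environment for rule 4, so it stays [a].
/ʃ/ (between /a/ and /ɡ/) fails the environment for rule 1, so it stays [ʃ].
/ɡ/ — between /ʃ/ and /u/; rule 2 does not apply here → [ɡ].
/u/ — between /ɡ/ and /p/, in an unstressed syllable — surfaces as [ə] (rule 4).
/p/ stays [p].
/u/ (between /p/ and /t/) occurs in an unstressed syllable → [ə] by rule 4.
Rule 3 applies to /t/ (between /u/ and /u/: between two vowels) → [ɾ].
Rule 4 applies to /u/ (between /t/ and /m/: in an unstressed syllable) → [ə].
/m/ stays [m].
/f/ — between /m/ and /e/; rule 1 does not apply here → [f].
/e/ (word-final): in an unstressed syllable, so rule 4 applies → [ə].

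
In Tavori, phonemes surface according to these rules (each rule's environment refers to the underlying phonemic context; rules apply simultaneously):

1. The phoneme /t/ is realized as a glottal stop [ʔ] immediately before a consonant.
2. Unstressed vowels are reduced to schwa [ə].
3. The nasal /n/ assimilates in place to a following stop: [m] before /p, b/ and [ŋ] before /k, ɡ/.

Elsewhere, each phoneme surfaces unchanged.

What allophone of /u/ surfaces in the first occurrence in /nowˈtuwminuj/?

/u/ — between /t/ and /w/; rule 2 does not apply here → [u].

[u]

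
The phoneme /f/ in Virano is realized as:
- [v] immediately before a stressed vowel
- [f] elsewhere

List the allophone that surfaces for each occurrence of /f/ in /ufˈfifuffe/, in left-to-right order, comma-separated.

Occurrence 1 (position 2): no conditioning environment matches → elsewhere allophone [f].
Occurrence 2 (position 3): immediately before a stressed vowel → [v].
Occurrence 3 (position 5): no conditioning environment matches → elsewhere allophone [f].
Occurrence 4 (position 7): no conditioning environment matches → elsewhere allophone [f].
Occurrence 5 (position 8): no conditioning environment matches → elsewhere allophone [f].

[f], [v], [f], [f], [f]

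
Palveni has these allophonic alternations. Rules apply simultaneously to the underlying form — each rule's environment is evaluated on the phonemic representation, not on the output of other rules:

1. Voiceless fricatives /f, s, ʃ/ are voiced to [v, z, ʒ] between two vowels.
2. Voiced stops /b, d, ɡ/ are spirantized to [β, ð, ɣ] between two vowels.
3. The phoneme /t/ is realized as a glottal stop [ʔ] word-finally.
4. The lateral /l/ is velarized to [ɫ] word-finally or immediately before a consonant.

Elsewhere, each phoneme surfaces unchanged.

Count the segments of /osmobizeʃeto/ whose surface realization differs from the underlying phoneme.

2

Segments that undergo a rule: /b/ → [β] (rule 2); /ʃ/ → [ʒ] (rule 1).
All other segments surface unchanged.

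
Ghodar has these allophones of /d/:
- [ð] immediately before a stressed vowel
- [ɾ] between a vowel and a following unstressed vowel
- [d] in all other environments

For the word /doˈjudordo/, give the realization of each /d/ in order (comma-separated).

Occurrence 1 (position 1): no conditioning environment matches → elsewhere allophone [d].
Occurrence 2 (position 5): between a vowel and a following unstressed vowel → [ɾ].
Occurrence 3 (position 8): no conditioning environment matches → elsewhere allophone [d].

[d], [ɾ], [d]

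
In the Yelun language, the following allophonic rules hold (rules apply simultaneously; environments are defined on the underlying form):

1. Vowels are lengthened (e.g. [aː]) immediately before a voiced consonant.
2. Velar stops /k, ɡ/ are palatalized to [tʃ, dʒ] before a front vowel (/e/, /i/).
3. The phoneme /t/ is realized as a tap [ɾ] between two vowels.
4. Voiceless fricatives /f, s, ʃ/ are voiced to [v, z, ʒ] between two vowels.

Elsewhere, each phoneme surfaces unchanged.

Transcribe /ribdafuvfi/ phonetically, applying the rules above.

/r/ (word-initial) is unaffected → [r].
/i/ — between /r/ and /b/, before a voiced consonant — surfaces as [iː] (rule 1).
/b/ stays [b].
/d/ (between /b/ and /a/) is unaffected → [d].
/a/ (between /d/ and /f/) is in the target of rule 1 but the environment (before a voiced consonant) is not met → [a].
/f/ (between /a/ and /u/) occurs between two vowels → [v] by rule 4.
/u/ (between /f/ and /v/) occurs before a voiced consonant → [uː] by rule 1.
/v/ stays [v].
/f/ (between /v/ and /i/): rule 4 targets it, but not between two vowels → unchanged [f].
/i/ (word-final): rule 1 targets it, but not before a voiced consonant → unchanged [i].

[riːbdavuːvfi]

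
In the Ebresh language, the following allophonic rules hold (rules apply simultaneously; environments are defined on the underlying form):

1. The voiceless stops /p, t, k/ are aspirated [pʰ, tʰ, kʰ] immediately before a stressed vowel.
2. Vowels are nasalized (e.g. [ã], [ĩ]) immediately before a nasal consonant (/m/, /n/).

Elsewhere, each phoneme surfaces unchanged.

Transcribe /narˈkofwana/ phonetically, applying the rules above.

[narˈkʰofwãna]

/n/ stays [n].
/a/ (between /n/ and /r/) is in the target of rule 2 but the environment (before a nasal consonant) is not met → [a].
/r/ (between /a/ and /k/) is unaffected → [r].
Rule 1 applies to /k/ (between /r/ and /o/: immediately before a stressed vowel) → [kʰ].
/o/ — between /k/ and /f/; rule 2 does not apply here → [o].
/f/ stays [f].
/w/ (between /f/ and /a/) is unaffected → [w].
/a/ — between /w/ and /n/, before a nasal consonant — surfaces as [ã] (rule 2).
/n/ — not in any rule's target class → [n].
/a/ (word-final) is in the target of rule 2 but the environment (before a nasal consonant) is not met → [a].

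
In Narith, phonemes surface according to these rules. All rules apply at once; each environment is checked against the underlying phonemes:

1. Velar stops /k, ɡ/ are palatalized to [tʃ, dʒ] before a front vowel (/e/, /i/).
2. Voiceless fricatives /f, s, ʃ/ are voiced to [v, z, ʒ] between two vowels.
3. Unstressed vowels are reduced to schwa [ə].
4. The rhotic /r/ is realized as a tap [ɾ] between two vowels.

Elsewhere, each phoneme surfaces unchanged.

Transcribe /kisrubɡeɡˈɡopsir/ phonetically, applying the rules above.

/k/ meets the environment for rule 1 (before a front vowel) → [tʃ].
/i/ meets the environment for rule 3 (in an unstressed syllable) → [ə].
/s/ (between /i/ and /r/): rule 2 targets it, but not between two vowels → unchanged [s].
/r/ (between /s/ and /u/) fails the environment for rule 4, so it stays [r].
/u/ — between /r/ and /b/, in an unstressed syllable — surfaces as [ə] (rule 3).
/ɡ/ (between /b/ and /e/): before a front vowel, so rule 1 applies → [dʒ].
/e/ meets the environment for rule 3 (in an unstressed syllable) → [ə].
/ɡ/ — between /e/ and /ɡ/; rule 1 does not apply here → [ɡ].
/ɡ/ (between /ɡ/ and /o/) fails the environment for rule 1, so it stays [ɡ].
/o/ — between /ɡ/ and /p/; rule 3 does not apply here → [o].
/s/ (between /p/ and /i/): rule 2 targets it, but not between two vowels → unchanged [s].
/i/ (between /s/ and /r/): in an unstressed syllable, so rule 3 applies → [ə].
/r/ (word-final): rule 4 targets it, but not between two vowels → unchanged [r].

[tʃəsrəbdʒəɡˈɡopsər]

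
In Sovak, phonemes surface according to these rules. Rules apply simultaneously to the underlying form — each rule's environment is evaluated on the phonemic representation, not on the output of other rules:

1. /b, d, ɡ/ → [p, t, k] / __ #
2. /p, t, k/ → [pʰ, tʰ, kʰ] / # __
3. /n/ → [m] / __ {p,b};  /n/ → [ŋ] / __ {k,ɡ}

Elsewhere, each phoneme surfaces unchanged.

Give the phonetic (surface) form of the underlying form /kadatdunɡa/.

[kʰadatduŋɡa]

Rule 2 applies to /k/ (word-initial: word-initially) → [kʰ].
/a/ — not in any rule's target class → [a].
/d/ (between /a/ and /a/) is in the target of rule 1 but the environment (word-finally) is not met → [d].
/a/ stays [a].
/t/ (between /a/ and /d/) is in the target of rule 2 but the environment (word-initially) is not met → [t].
/d/ (between /t/ and /u/): rule 1 targets it, but not word-finally → unchanged [d].
/u/ (between /d/ and /n/) is unaffected → [u].
/n/ (between /u/ and /ɡ/): before a labial or velar stop, so rule 3 applies → [ŋ].
/ɡ/ (between /n/ and /a/): rule 1 targets it, but not word-finally → unchanged [ɡ].
/a/ — not in any rule's target class → [a].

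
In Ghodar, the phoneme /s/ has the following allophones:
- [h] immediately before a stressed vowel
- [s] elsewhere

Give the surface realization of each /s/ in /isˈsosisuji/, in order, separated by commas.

Occurrence 1 (position 2): no conditioning environment matches → elsewhere allophone [s].
Occurrence 2 (position 3): immediately before a stressed vowel → [h].
Occurrence 3 (position 5): no conditioning environment matches → elsewhere allophone [s].
Occurrence 4 (position 7): no conditioning environment matches → elsewhere allophone [s].

[s], [h], [s], [s]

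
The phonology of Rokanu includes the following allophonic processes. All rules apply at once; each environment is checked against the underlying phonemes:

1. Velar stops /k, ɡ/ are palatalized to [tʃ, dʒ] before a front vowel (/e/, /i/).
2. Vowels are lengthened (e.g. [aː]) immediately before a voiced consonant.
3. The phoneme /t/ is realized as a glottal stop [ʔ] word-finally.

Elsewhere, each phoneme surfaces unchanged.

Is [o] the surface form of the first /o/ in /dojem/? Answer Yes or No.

No

/o/ (between /d/ and /j/): before a voiced consonant, so rule 2 applies → [oː].
The actual realization is [oː], not [o].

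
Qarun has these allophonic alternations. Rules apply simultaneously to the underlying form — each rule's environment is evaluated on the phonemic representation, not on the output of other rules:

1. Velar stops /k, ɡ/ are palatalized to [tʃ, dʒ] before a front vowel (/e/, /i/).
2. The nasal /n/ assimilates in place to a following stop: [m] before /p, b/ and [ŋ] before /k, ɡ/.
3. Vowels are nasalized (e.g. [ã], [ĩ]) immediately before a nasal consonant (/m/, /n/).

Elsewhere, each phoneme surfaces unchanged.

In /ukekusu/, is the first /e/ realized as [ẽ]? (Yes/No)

No

/e/ (between /k/ and /k/): rule 3 targets it, but not before a nasal consonant → unchanged [e].
The actual realization is [e], not [ẽ].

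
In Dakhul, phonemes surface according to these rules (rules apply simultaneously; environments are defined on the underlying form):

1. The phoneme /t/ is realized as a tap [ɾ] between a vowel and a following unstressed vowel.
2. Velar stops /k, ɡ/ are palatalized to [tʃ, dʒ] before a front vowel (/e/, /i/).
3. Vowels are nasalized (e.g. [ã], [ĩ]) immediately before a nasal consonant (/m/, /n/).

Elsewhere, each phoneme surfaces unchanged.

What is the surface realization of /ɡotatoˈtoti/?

[ɡoɾaɾoˈtoɾi]

/ɡ/ (word-initial) is in the target of rule 2 but the environment (before a front vowel) is not met → [ɡ].
/o/ (between /ɡ/ and /t/) fails the environment for rule 3, so it stays [o].
/t/ (between /o/ and /a/): between a vowel and a following unstressed vowel, so rule 1 applies → [ɾ].
/a/ — between /t/ and /t/; rule 3 does not apply here → [a].
Rule 1 applies to /t/ (between /a/ and /o/: between a vowel and a following unstressed vowel) → [ɾ].
/o/ (between /t/ and /t/) is in the target of rule 3 but the environment (before a nasal consonant) is not met → [o].
/t/ (between /o/ and /o/) fails the environment for rule 1, so it stays [t].
/o/ (between /t/ and /t/) is in the target of rule 3 but the environment (before a nasal consonant) is not met → [o].
/t/ — between /o/ and /i/, between a vowel and a following unstressed vowel — surfaces as [ɾ] (rule 1).
/i/ — word-final; rule 3 does not apply here → [i].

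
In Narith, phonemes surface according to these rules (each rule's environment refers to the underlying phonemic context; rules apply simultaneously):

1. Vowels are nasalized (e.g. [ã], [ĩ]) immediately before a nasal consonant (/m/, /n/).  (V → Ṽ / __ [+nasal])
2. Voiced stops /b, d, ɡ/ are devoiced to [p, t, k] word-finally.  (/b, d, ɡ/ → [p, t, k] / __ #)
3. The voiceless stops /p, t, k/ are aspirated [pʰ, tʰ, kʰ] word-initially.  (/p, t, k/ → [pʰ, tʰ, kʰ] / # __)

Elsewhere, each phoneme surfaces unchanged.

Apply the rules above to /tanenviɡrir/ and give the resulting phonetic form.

[tʰãnẽnviɡrir]

Rule 3 applies to /t/ (word-initial: word-initially) → [tʰ].
Rule 1 applies to /a/ (between /t/ and /n/: before a nasal consonant) → [ã].
/e/ meets the environment for rule 1 (before a nasal consonant) → [ẽ].
/i/ — between /v/ and /ɡ/; rule 1 does not apply here → [i].
/ɡ/ (between /i/ and /r/): rule 2 targets it, but not word-finally → unchanged [ɡ].
/i/ (between /r/ and /r/) is in the target of rule 1 but the environment (before a nasal consonant) is not met → [i].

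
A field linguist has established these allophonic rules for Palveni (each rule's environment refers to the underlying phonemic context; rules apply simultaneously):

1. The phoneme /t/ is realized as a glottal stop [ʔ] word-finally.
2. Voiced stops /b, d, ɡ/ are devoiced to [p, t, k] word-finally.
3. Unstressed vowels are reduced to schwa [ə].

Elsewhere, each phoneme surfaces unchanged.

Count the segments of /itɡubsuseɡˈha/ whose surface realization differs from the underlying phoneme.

4

Segments that undergo a rule: /i/ → [ə] (rule 3); /u/ → [ə] (rule 3); /u/ → [ə] (rule 3); /e/ → [ə] (rule 3).
All other segments surface unchanged.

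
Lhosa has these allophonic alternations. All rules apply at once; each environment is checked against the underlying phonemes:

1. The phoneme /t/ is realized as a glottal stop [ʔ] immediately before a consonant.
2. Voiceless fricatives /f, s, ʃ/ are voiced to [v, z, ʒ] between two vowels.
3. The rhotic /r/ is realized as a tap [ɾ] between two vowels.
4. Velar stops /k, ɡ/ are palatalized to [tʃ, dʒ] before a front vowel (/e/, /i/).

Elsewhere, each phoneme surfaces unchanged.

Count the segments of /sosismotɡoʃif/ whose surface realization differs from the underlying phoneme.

Segments that undergo a rule: /s/ → [z] (rule 2); /t/ → [ʔ] (rule 1); /ʃ/ → [ʒ] (rule 2).
All other segments surface unchanged.

3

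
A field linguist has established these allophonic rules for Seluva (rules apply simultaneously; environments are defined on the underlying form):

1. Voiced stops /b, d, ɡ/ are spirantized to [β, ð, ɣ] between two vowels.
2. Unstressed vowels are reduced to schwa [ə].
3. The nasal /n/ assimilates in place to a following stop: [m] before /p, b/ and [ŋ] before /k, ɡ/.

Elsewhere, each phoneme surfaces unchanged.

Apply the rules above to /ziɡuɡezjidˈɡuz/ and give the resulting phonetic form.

/i/ meets the environment for rule 2 (in an unstressed syllable) → [ə].
/ɡ/ meets the environment for rule 1 (between two vowels) → [ɣ].
/u/ meets the environment for rule 2 (in an unstressed syllable) → [ə].
/ɡ/ (between /u/ and /e/): between two vowels, so rule 1 applies → [ɣ].
/e/ (between /ɡ/ and /z/): in an unstressed syllable, so rule 2 applies → [ə].
Rule 2 applies to /i/ (between /j/ and /d/: in an unstressed syllable) → [ə].
/d/ (between /i/ and /ɡ/): rule 1 targets it, but not between two vowels → unchanged [d].
/ɡ/ (between /d/ and /u/) is in the target of rule 1 but the environment (between two vowels) is not met → [ɡ].
/u/ (between /ɡ/ and /z/): rule 2 targets it, but not in an unstressed syllable → unchanged [u].

[zəɣəɣəzjədˈɡuz]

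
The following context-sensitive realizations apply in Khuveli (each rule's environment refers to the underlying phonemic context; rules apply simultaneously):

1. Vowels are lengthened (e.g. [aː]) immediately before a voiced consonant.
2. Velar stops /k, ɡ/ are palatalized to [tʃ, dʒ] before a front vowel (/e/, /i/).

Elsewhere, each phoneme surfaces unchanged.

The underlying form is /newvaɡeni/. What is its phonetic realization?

/e/ (between /n/ and /w/): before a voiced consonant, so rule 1 applies → [eː].
Rule 1 applies to /a/ (between /v/ and /ɡ/: before a voiced consonant) → [aː].
/ɡ/ (between /a/ and /e/): before a front vowel, so rule 2 applies → [dʒ].
/e/ meets the environment for rule 1 (before a voiced consonant) → [eː].
/i/ (word-final): rule 1 targets it, but not before a voiced consonant → unchanged [i].

[neːwvaːdʒeːni]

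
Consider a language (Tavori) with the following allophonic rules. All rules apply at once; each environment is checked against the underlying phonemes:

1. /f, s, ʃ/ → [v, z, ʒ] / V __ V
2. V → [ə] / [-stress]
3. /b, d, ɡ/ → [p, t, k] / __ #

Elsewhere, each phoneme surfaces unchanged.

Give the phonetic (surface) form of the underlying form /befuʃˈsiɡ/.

[bəvəʃˈsik]

/b/ — word-initial; rule 3 does not apply here → [b].
/e/ (between /b/ and /f/) occurs in an unstressed syllable → [ə] by rule 2.
/f/ (between /e/ and /u/): between two vowels, so rule 1 applies → [v].
/u/ (between /f/ and /ʃ/): in an unstressed syllable, so rule 2 applies → [ə].
/ʃ/ — between /u/ and /s/; rule 1 does not apply here → [ʃ].
/s/ (between /ʃ/ and /i/): rule 1 targets it, but not between two vowels → unchanged [s].
/i/ (between /s/ and /ɡ/) is in the target of rule 2 but the environment (in an unstressed syllable) is not met → [i].
Rule 3 applies to /ɡ/ (word-final: word-finally) → [k].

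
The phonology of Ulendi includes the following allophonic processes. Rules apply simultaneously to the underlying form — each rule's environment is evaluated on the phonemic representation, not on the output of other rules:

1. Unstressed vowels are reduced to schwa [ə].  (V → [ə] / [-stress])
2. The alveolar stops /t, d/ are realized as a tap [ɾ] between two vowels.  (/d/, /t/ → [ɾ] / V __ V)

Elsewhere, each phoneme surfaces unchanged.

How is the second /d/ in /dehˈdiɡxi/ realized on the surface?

/d/ (between /h/ and /i/) fails the environment for rule 2, so it stays [d].

[d]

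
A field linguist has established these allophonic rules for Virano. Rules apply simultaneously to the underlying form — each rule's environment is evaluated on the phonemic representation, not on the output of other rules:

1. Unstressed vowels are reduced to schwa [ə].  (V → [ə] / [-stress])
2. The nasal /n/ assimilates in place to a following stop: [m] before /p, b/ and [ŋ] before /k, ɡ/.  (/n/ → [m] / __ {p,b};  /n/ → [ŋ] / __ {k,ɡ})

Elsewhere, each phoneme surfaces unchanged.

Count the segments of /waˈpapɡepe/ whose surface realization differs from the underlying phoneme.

3

Segments that undergo a rule: /a/ → [ə] (rule 1); /e/ → [ə] (rule 1); /e/ → [ə] (rule 1).
All other segments surface unchanged.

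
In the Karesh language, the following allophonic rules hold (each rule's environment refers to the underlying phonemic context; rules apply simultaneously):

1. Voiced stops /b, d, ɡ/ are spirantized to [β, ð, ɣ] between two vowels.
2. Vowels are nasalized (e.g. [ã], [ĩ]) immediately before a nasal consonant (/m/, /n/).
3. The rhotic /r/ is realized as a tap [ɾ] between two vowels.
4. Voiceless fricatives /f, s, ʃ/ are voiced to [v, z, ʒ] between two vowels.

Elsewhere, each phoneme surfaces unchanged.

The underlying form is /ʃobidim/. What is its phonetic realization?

[ʃoβiðĩm]

/ʃ/ (word-initial) is in the target of rule 4 but the environment (between two vowels) is not met → [ʃ].
/o/ — between /ʃ/ and /b/; rule 2 does not apply here → [o].
/b/ (between /o/ and /i/): between two vowels, so rule 1 applies → [β].
/i/ (between /b/ and /d/) is in the target of rule 2 but the environment (before a nasal consonant) is not met → [i].
Rule 1 applies to /d/ (between /i/ and /i/: between two vowels) → [ð].
/i/ — between /d/ and /m/, before a nasal consonant — surfaces as [ĩ] (rule 2).
/m/ — not in any rule's target class → [m].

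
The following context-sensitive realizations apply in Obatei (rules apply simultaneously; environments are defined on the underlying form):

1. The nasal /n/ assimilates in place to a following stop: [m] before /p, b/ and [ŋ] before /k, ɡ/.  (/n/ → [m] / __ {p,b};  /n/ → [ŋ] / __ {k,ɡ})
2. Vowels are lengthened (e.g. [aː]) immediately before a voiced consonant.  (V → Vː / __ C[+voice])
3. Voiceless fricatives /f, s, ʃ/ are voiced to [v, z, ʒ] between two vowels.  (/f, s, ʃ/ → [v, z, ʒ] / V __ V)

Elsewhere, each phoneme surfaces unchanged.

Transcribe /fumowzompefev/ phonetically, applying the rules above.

[fuːmoːwzoːmpeveːv]

/f/ (word-initial) fails the environment for rule 3, so it stays [f].
/u/ meets the environment for rule 2 (before a voiced consonant) → [uː].
/m/ — not in any rule's target class → [m].
/o/ (between /m/ and /w/) occurs before a voiced consonant → [oː] by rule 2.
/w/ — not in any rule's target class → [w].
/z/ (between /w/ and /o/): no rule targets it → [z].
Rule 2 applies to /o/ (between /z/ and /m/: before a voiced consonant) → [oː].
/m/ (between /o/ and /p/): no rule targets it → [m].
/p/ stays [p].
/e/ (between /p/ and /f/) is in the target of rule 2 but the environment (before a voiced consonant) is not met → [e].
/f/ (between /e/ and /e/) occurs between two vowels → [v] by rule 3.
Rule 2 applies to /e/ (between /f/ and /v/: before a voiced consonant) → [eː].
/v/ stays [v].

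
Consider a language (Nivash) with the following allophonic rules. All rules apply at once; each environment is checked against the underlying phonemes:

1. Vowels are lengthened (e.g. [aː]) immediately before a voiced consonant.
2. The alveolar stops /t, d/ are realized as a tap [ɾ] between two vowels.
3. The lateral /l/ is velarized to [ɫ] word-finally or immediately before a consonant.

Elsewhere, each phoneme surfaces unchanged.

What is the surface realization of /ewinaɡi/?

/e/ (word-initial): before a voiced consonant, so rule 1 applies → [eː].
/w/ — not in any rule's target class → [w].
Rule 1 applies to /i/ (between /w/ and /n/: before a voiced consonant) → [iː].
/n/ (between /i/ and /a/) is unaffected → [n].
/a/ meets the environment for rule 1 (before a voiced consonant) → [aː].
/ɡ/ (between /a/ and /i/): no rule targets it → [ɡ].
/i/ — word-final; rule 1 does not apply here → [i].

[eːwiːnaːɡi]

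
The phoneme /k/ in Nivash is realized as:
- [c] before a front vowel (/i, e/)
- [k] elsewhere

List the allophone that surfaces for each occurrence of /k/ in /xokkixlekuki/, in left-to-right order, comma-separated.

Occurrence 1 (position 3): no conditioning environment matches → elsewhere allophone [k].
Occurrence 2 (position 4): before a front vowel → [c].
Occurrence 3 (position 9): no conditioning environment matches → elsewhere allophone [k].
Occurrence 4 (position 11): before a front vowel → [c].

[k], [c], [k], [c]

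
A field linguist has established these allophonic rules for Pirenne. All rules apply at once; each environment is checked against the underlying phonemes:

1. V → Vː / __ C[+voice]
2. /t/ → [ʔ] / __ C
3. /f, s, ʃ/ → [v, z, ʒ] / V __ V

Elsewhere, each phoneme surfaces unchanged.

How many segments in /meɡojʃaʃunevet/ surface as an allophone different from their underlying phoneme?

5

Segments that undergo a rule: /e/ → [eː] (rule 1); /o/ → [oː] (rule 1); /ʃ/ → [ʒ] (rule 3); /u/ → [uː] (rule 1); /e/ → [eː] (rule 1).
All other segments surface unchanged.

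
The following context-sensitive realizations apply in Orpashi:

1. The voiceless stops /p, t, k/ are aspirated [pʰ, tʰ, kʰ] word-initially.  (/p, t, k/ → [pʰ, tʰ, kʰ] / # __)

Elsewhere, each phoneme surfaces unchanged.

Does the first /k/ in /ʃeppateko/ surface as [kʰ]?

No

/k/ — between /e/ and /o/; rule 1 does not apply here → [k].
The actual realization is [k], not [kʰ].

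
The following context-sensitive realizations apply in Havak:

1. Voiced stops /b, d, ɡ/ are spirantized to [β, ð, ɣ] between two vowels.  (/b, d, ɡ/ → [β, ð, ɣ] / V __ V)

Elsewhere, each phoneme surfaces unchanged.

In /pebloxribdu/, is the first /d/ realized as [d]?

Yes

/d/ — between /b/ and /u/; rule 1 does not apply here → [d].
The actual realization is [d], which matches [d].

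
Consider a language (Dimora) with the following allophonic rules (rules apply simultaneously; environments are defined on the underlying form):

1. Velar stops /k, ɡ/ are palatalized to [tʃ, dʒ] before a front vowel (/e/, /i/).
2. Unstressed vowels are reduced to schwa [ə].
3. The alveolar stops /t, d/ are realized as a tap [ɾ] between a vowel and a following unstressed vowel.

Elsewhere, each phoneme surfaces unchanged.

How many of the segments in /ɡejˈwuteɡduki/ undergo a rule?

Segments that undergo a rule: /ɡ/ → [dʒ] (rule 1); /e/ → [ə] (rule 2); /t/ → [ɾ] (rule 3); /e/ → [ə] (rule 2); /u/ → [ə] (rule 2); /k/ → [tʃ] (rule 1); /i/ → [ə] (rule 2).
All other segments surface unchanged.

7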